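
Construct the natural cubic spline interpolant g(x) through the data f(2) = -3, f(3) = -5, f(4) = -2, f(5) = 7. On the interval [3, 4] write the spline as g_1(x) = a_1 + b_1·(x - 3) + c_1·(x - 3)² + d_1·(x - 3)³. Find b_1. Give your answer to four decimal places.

-0.1333

With σ_i denoting the second derivative at x_i, h_i = 1, 1, 1, and Δ_i = (y_(i+1) − y_i)/h_i = -2, 3, 9:
  1·σ_0 + 4·σ_1 + 1·σ_2 = 6(Δ_1 - Δ_0) = 30
  1·σ_1 + 4·σ_2 + 1·σ_3 = 6(Δ_2 - Δ_1) = 36
Natural end conditions: σ_0 = σ_3 = 0.
Solving: σ_0 = 0, σ_1 = 28/5, σ_2 = 38/5, σ_3 = 0.
On [3, 4], with g_1(x) = a_1 + b_1·(x - 3) + c_1·(x - 3)² + d_1·(x - 3)³: c_1 = σ_1/2 = 14/5, d_1 = (σ_2 - σ_1)/(6h_1) = 1/3, b_1 = Δ_1 - h_1(2σ_1 + σ_2)/6 = -2/15.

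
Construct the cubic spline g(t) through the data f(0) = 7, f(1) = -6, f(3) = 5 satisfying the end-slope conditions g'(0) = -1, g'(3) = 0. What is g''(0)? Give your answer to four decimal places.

-54.1667

Write M_i for g''(x_i). With h_i = 1, 2 and divided differences Δ_i = -13, 11/2, the continuity of g' gives the tridiagonal system
  1·M_0 + 6·M_1 + 2·M_2 = 6(Δ_1 - Δ_0) = 111
Clamped end conditions give two more equations: 2h_0·M_0 + h_0·M_1 = 6(Δ_0 - g'(0)) = -72 and h_1·M_1 + 2h_1·M_2 = 6(g'(3) - Δ_1) = -33.
Forward elimination and back-substitution give M_0 = -325/6, M_1 = 109/3, M_2 = -317/12.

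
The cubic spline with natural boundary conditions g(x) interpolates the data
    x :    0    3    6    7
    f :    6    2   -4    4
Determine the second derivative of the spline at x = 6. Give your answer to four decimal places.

8.4138

Put m_i = g'' at the i-th knot. Here h = (3, 3, 1) and Δ = (-4/3, -2, 8), so the interior equations h_(i-1)·m_(i-1) + 2(h_(i-1)+h_i)·m_i + h_i·m_(i+1) = 6(Δ_i − Δ_(i-1)) read
  3·m_0 + 12·m_1 + 3·m_2 = 6(Δ_1 - Δ_0) = -4
  3·m_1 + 8·m_2 + 1·m_3 = 6(Δ_2 - Δ_1) = 60
Natural end conditions: m_0 = m_3 = 0.
Hence m_0 = 0, m_1 = -212/87, m_2 = 244/29, m_3 = 0.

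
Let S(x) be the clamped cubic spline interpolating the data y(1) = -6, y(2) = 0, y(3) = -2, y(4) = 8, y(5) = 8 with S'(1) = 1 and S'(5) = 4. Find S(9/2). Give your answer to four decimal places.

8.1808

Put M_i = S'' at the i-th knot. Here h = (1, 1, 1, 1) and Δ = (6, -2, 10, 0), so the interior equations h_(i-1)·M_(i-1) + 2(h_(i-1)+h_i)·M_i + h_i·M_(i+1) = 6(Δ_i − Δ_(i-1)) read
  1·M_0 + 4·M_1 + 1·M_2 = 6(Δ_1 - Δ_0) = -48
  1·M_1 + 4·M_2 + 1·M_3 = 6(Δ_2 - Δ_1) = 72
  1·M_2 + 4·M_3 + 1·M_4 = 6(Δ_3 - Δ_2) = -60
Clamped end conditions give two more equations: 2h_0·M_0 + h_0·M_1 = 6(Δ_0 - S'(1)) = 30 and h_3·M_3 + 2h_3·M_4 = 6(S'(5) - Δ_3) = 24.
Forward elimination and back-substitution give M_0 = 801/28, M_1 = -381/14, M_2 = 129/4, M_3 = -417/14, M_4 = 753/28.
On [4, 5], S(x) = 8 + 305/56·(x - 4) - 417/28·(x - 4)² + 529/56·(x - 4)³.
With (x - 4) = 1/2: S(9/2) = 3665/448.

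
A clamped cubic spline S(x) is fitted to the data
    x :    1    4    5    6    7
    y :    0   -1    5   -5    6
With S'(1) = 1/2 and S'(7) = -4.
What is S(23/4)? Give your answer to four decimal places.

With m_i denoting the second derivative at x_i, h_i = 3, 1, 1, 1, and Δ_i = (y_(i+1) − y_i)/h_i = -1/3, 6, -10, 11:
  3·m_0 + 8·m_1 + 1·m_2 = 6(Δ_1 - Δ_0) = 38
  1·m_1 + 4·m_2 + 1·m_3 = 6(Δ_2 - Δ_1) = -96
  1·m_2 + 4·m_3 + 1·m_4 = 6(Δ_3 - Δ_2) = 126
Clamped end conditions give two more equations: 2h_0·m_0 + h_0·m_1 = 6(Δ_0 - S'(1)) = -5 and h_3·m_3 + 2h_3·m_4 = 6(S'(7) - Δ_3) = -90.
Solving the tridiagonal system: m_0 = -779/108, m_1 = 689/54, m_2 = -4583/108, m_3 = 3293/54, m_4 = -8153/108.
On [5, 6], S(x) = 5 - 325/54·(x - 5) - 4583/216·(x - 5)² + 1241/72·(x - 5)³.
With (x - 5) = 3/4: S(23/4) = -19249/4608.

-4.1773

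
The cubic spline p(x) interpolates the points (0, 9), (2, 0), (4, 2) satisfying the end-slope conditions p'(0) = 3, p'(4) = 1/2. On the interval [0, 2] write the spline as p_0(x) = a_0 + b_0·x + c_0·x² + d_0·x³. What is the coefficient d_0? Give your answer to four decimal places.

Write M_i for p''(x_i). With h_i = 2, 2 and divided differences Δ_i = -9/2, 1, the continuity of p' gives the tridiagonal system
  2·M_0 + 8·M_1 + 2·M_2 = 6(Δ_1 - Δ_0) = 33
Clamped end conditions give two more equations: 2h_0·M_0 + h_0·M_1 = 6(Δ_0 - p'(0)) = -45 and h_1·M_1 + 2h_1·M_2 = 6(p'(4) - Δ_1) = -3.
Solving the tridiagonal system: M_0 = -16, M_1 = 19/2, M_2 = -11/2.
On [0, 2], with p_0(x) = a_0 + b_0·x + c_0·x² + d_0·x³: c_0 = M_0/2 = -8, d_0 = (M_1 - M_0)/(6h_0) = 17/8, b_0 = Δ_0 - h_0(2M_0 + M_1)/6 = 3.

2.1250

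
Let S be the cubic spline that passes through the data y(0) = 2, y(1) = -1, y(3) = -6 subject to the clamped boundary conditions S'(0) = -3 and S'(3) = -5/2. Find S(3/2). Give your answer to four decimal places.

Put M_i = S'' at the i-th knot. Here h = (1, 2) and Δ = (-3, -5/2), so the interior equations h_(i-1)·M_(i-1) + 2(h_(i-1)+h_i)·M_i + h_i·M_(i+1) = 6(Δ_i − Δ_(i-1)) read
  1·M_0 + 6·M_1 + 2·M_2 = 6(Δ_1 - Δ_0) = 3
Clamped end conditions give two more equations: 2h_0·M_0 + h_0·M_1 = 6(Δ_0 - S'(0)) = 0 and h_1·M_1 + 2h_1·M_2 = 6(S'(3) - Δ_1) = 0.
Forward elimination and back-substitution give M_0 = -1/3, M_1 = 2/3, M_2 = -1/3.
On [1, 3], S(x) = -1 - 17/6·(x - 1) + 1/3·(x - 1)² - 1/12·(x - 1)³.
With (x - 1) = 1/2: S(3/2) = -75/32.

-2.3438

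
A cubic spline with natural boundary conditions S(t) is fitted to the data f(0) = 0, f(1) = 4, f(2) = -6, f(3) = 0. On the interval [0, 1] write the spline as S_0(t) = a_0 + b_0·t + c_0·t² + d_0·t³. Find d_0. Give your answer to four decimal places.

Write m_i for S''(x_i). With h_i = 1, 1, 1 and divided differences Δ_i = 4, -10, 6, the continuity of S' gives the tridiagonal system
  1·m_0 + 4·m_1 + 1·m_2 = 6(Δ_1 - Δ_0) = -84
  1·m_1 + 4·m_2 + 1·m_3 = 6(Δ_2 - Δ_1) = 96
Natural end conditions: m_0 = m_3 = 0.
Solving the tridiagonal system: m_0 = 0, m_1 = -144/5, m_2 = 156/5, m_3 = 0.
On [0, 1], with S_0(t) = a_0 + b_0·t + c_0·t² + d_0·t³: c_0 = m_0/2 = 0, d_0 = (m_1 - m_0)/(6h_0) = -24/5, b_0 = Δ_0 - h_0(2m_0 + m_1)/6 = 44/5.

-4.8000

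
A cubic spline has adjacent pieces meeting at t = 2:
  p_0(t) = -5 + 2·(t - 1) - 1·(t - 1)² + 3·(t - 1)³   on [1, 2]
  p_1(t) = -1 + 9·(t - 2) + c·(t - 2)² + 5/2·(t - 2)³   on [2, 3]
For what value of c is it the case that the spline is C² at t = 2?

8

p_0''(t) = -2 + 18·(t - 1), so p_0''(2) = 16. On the right, p_1''(2) = 2c, so c = 8.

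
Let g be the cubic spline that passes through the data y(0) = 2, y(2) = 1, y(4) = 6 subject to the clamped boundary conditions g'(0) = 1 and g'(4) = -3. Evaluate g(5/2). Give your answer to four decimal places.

Let M_i = g''(x_i). Step sizes h_i = 2, 2; slopes of the chords Δ_i = (y_(i+1) - y_i)/h_i = -1/2, 5/2.
  2·M_0 + 8·M_1 + 2·M_2 = 6(Δ_1 - Δ_0) = 18
Clamped end conditions give two more equations: 2h_0·M_0 + h_0·M_1 = 6(Δ_0 - g'(0)) = -9 and h_1·M_1 + 2h_1·M_2 = 6(g'(4) - Δ_1) = -33.
Solving: M_0 = -11/2, M_1 = 13/2, M_2 = -23/2.
On [2, 4], g(t) = 1 + 2·(t - 2) + 13/4·(t - 2)² - 3/2·(t - 2)³.
With (t - 2) = 1/2: g(5/2) = 21/8.

2.6250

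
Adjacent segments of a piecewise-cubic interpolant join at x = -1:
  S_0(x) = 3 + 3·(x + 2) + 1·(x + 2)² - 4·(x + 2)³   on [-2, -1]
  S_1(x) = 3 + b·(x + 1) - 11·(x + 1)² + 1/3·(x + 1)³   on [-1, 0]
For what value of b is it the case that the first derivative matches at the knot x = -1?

-7

S_0'(x) = 3 + 2·(x + 2) - 12·(x + 2)², so S_0'(-1) = -7. On the right, S_1'(-1) = b, so b = -7.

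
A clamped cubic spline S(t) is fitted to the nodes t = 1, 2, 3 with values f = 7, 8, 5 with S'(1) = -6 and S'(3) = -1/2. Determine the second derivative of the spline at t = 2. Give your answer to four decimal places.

Let m_i = S''(x_i). Step sizes h_i = 1, 1; slopes of the chords Δ_i = (y_(i+1) - y_i)/h_i = 1, -3.
  1·m_0 + 4·m_1 + 1·m_2 = 6(Δ_1 - Δ_0) = -24
Clamped end conditions give two more equations: 2h_0·m_0 + h_0·m_1 = 6(Δ_0 - S'(1)) = 42 and h_1·m_1 + 2h_1·m_2 = 6(S'(3) - Δ_1) = 15.
Solving: m_0 = 119/4, m_1 = -35/2, m_2 = 65/4.

-17.5000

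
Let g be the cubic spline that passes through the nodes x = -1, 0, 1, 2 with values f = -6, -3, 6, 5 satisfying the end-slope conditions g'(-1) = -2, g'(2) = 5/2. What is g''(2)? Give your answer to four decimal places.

Put M_i = g'' at the i-th knot. Here h = (1, 1, 1) and Δ = (3, 9, -1), so the interior equations h_(i-1)·M_(i-1) + 2(h_(i-1)+h_i)·M_i + h_i·M_(i+1) = 6(Δ_i − Δ_(i-1)) read
  1·M_0 + 4·M_1 + 1·M_2 = 6(Δ_1 - Δ_0) = 36
  1·M_1 + 4·M_2 + 1·M_3 = 6(Δ_2 - Δ_1) = -60
Clamped end conditions give two more equations: 2h_0·M_0 + h_0·M_1 = 6(Δ_0 - g'(-1)) = 30 and h_2·M_2 + 2h_2·M_3 = 6(g'(2) - Δ_2) = 21.
Solving the tridiagonal system: M_0 = 43/5, M_1 = 64/5, M_2 = -119/5, M_3 = 112/5.

22.4000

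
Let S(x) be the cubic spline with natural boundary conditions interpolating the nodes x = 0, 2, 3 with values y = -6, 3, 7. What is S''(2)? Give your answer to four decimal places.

-0.5000

Let σ_i = S''(x_i). Step sizes h_i = 2, 1; slopes of the chords Δ_i = (y_(i+1) - y_i)/h_i = 9/2, 4.
  2·σ_0 + 6·σ_1 + 1·σ_2 = 6(Δ_1 - Δ_0) = -3
Natural end conditions: σ_0 = σ_2 = 0.
Hence σ_0 = 0, σ_1 = -1/2, σ_2 = 0.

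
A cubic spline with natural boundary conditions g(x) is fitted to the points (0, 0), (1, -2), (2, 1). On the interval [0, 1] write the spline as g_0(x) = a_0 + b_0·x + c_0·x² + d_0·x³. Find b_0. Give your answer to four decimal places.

Put m_i = g'' at the i-th knot. Here h = (1, 1) and Δ = (-2, 3), so the interior equations h_(i-1)·m_(i-1) + 2(h_(i-1)+h_i)·m_i + h_i·m_(i+1) = 6(Δ_i − Δ_(i-1)) read
  1·m_0 + 4·m_1 + 1·m_2 = 6(Δ_1 - Δ_0) = 30
Natural end conditions: m_0 = m_2 = 0.
Hence m_0 = 0, m_1 = 15/2, m_2 = 0.
On [0, 1], with g_0(x) = a_0 + b_0·x + c_0·x² + d_0·x³: c_0 = m_0/2 = 0, d_0 = (m_1 - m_0)/(6h_0) = 5/4, b_0 = Δ_0 - h_0(2m_0 + m_1)/6 = -13/4.

-3.2500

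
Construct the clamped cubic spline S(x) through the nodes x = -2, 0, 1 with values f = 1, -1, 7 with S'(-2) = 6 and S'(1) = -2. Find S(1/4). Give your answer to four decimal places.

Write σ_i for S''(x_i). With h_i = 2, 1 and divided differences Δ_i = -1, 8, the continuity of S' gives the tridiagonal system
  2·σ_0 + 6·σ_1 + 1·σ_2 = 6(Δ_1 - Δ_0) = 54
Clamped end conditions give two more equations: 2h_0·σ_0 + h_0·σ_1 = 6(Δ_0 - S'(-2)) = -42 and h_1·σ_1 + 2h_1·σ_2 = 6(S'(1) - Δ_1) = -60.
Solving: σ_0 = -133/6, σ_1 = 70/3, σ_2 = -125/3.
On [0, 1], S(x) = -1 + 43/6·x + 35/3·x² - 65/6·x³.
With x = 1/4: S(1/4) = 173/128.

1.3516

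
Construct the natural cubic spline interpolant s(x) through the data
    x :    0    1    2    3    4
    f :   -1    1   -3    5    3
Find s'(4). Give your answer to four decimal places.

With M_i denoting the second derivative at x_i, h_i = 1, 1, 1, 1, and Δ_i = (y_(i+1) − y_i)/h_i = 2, -4, 8, -2:
  1·M_0 + 4·M_1 + 1·M_2 = 6(Δ_1 - Δ_0) = -36
  1·M_1 + 4·M_2 + 1·M_3 = 6(Δ_2 - Δ_1) = 72
  1·M_2 + 4·M_3 + 1·M_4 = 6(Δ_3 - Δ_2) = -60
Natural end conditions: M_0 = M_4 = 0.
Hence M_0 = 0, M_1 = -111/7, M_2 = 192/7, M_3 = -153/7, M_4 = 0.
On [3, 4], s'(x) = b_3 + 2c_3·(x - 3) + 3d_3·(x - 3)² with b_3 = Δ_3 - h_3(2M_3 + M_4)/6 = 37/7, c_3 = M_3/2 = -153/14, d_3 = (M_4 - M_3)/(6h_3) = 51/14. So s'(4) = -79/14.

-5.6429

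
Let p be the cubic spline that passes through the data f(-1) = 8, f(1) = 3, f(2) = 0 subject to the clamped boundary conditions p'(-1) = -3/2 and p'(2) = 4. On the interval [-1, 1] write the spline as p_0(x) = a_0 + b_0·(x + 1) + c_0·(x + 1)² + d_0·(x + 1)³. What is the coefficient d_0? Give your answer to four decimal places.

-0.4583

Write M_i for p''(x_i). With h_i = 2, 1 and divided differences Δ_i = -5/2, -3, the continuity of p' gives the tridiagonal system
  2·M_0 + 6·M_1 + 1·M_2 = 6(Δ_1 - Δ_0) = -3
Clamped end conditions give two more equations: 2h_0·M_0 + h_0·M_1 = 6(Δ_0 - p'(-1)) = -6 and h_1·M_1 + 2h_1·M_2 = 6(p'(2) - Δ_1) = 42.
Solving: M_0 = 5/6, M_1 = -14/3, M_2 = 70/3.
On [-1, 1], with p_0(x) = a_0 + b_0·(x + 1) + c_0·(x + 1)² + d_0·(x + 1)³: c_0 = M_0/2 = 5/12, d_0 = (M_1 - M_0)/(6h_0) = -11/24, b_0 = Δ_0 - h_0(2M_0 + M_1)/6 = -3/2.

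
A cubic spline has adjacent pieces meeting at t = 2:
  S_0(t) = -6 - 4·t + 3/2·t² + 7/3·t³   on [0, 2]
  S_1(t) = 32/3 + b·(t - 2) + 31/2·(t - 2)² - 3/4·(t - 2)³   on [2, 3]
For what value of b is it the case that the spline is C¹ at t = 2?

S_0'(t) = -4 + 3·t + 7·t², so S_0'(2) = 30. On the right, S_1'(2) = b, so b = 30.

30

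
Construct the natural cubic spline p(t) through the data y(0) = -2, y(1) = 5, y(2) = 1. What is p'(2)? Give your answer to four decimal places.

-6.7500

Put M_i = p'' at the i-th knot. Here h = (1, 1) and Δ = (7, -4), so the interior equations h_(i-1)·M_(i-1) + 2(h_(i-1)+h_i)·M_i + h_i·M_(i+1) = 6(Δ_i − Δ_(i-1)) read
  1·M_0 + 4·M_1 + 1·M_2 = 6(Δ_1 - Δ_0) = -66
Natural end conditions: M_0 = M_2 = 0.
Solving the tridiagonal system: M_0 = 0, M_1 = -33/2, M_2 = 0.
On [1, 2], p'(t) = b_1 + 2c_1·(t - 1) + 3d_1·(t - 1)² with b_1 = Δ_1 - h_1(2M_1 + M_2)/6 = 3/2, c_1 = M_1/2 = -33/4, d_1 = (M_2 - M_1)/(6h_1) = 11/4. So p'(2) = -27/4.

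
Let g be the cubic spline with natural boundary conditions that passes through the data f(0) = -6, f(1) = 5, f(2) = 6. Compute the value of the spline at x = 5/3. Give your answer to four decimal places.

6.4074

Let m_i = g''(x_i). Step sizes h_i = 1, 1; slopes of the chords Δ_i = (y_(i+1) - y_i)/h_i = 11, 1.
  1·m_0 + 4·m_1 + 1·m_2 = 6(Δ_1 - Δ_0) = -60
Natural end conditions: m_0 = m_2 = 0.
Solving: m_0 = 0, m_1 = -15, m_2 = 0.
On [1, 2], g(x) = 5 + 6·(x - 1) - 15/2·(x - 1)² + 5/2·(x - 1)³.
With (x - 1) = 2/3: g(5/3) = 173/27.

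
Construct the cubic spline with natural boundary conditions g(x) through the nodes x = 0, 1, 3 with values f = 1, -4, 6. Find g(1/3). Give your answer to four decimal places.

-1.1605

Put M_i = g'' at the i-th knot. Here h = (1, 2) and Δ = (-5, 5), so the interior equations h_(i-1)·M_(i-1) + 2(h_(i-1)+h_i)·M_i + h_i·M_(i+1) = 6(Δ_i − Δ_(i-1)) read
  1·M_0 + 6·M_1 + 2·M_2 = 6(Δ_1 - Δ_0) = 60
Natural end conditions: M_0 = M_2 = 0.
Hence M_0 = 0, M_1 = 10, M_2 = 0.
On [0, 1], g(x) = 1 - 20/3·x + 0·x² + 5/3·x³.
With x = 1/3: g(1/3) = -94/81.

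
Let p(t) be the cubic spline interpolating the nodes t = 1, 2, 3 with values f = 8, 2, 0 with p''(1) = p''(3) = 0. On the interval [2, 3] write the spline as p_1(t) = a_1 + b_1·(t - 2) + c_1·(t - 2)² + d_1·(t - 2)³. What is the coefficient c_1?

Put M_i = p'' at the i-th knot. Here h = (1, 1) and Δ = (-6, -2), so the interior equations h_(i-1)·M_(i-1) + 2(h_(i-1)+h_i)·M_i + h_i·M_(i+1) = 6(Δ_i − Δ_(i-1)) read
  1·M_0 + 4·M_1 + 1·M_2 = 6(Δ_1 - Δ_0) = 24
Natural end conditions: M_0 = M_2 = 0.
Forward elimination and back-substitution give M_0 = 0, M_1 = 6, M_2 = 0.
On [2, 3], with p_1(t) = a_1 + b_1·(t - 2) + c_1·(t - 2)² + d_1·(t - 2)³: c_1 = M_1/2 = 3, d_1 = (M_2 - M_1)/(6h_1) = -1, b_1 = Δ_1 - h_1(2M_1 + M_2)/6 = -4.

3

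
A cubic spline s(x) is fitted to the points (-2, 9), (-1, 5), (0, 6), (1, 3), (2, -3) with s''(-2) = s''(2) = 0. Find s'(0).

0

With σ_i denoting the second derivative at x_i, h_i = 1, 1, 1, 1, and Δ_i = (y_(i+1) − y_i)/h_i = -4, 1, -3, -6:
  1·σ_0 + 4·σ_1 + 1·σ_2 = 6(Δ_1 - Δ_0) = 30
  1·σ_1 + 4·σ_2 + 1·σ_3 = 6(Δ_2 - Δ_1) = -24
  1·σ_2 + 4·σ_3 + 1·σ_4 = 6(Δ_3 - Δ_2) = -18
Natural end conditions: σ_0 = σ_4 = 0.
Hence σ_0 = 0, σ_1 = 66/7, σ_2 = -54/7, σ_3 = -18/7, σ_4 = 0.
On [0, 1], s'(x) = b_2 + 2c_2·x + 3d_2·x² with b_2 = Δ_2 - h_2(2σ_2 + σ_3)/6 = 0, c_2 = σ_2/2 = -27/7, d_2 = (σ_3 - σ_2)/(6h_2) = 6/7. So s'(0) = 0.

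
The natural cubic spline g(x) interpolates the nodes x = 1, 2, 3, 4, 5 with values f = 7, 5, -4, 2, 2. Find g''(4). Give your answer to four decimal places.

-16.8214

Put σ_i = g'' at the i-th knot. Here h = (1, 1, 1, 1) and Δ = (-2, -9, 6, 0), so the interior equations h_(i-1)·σ_(i-1) + 2(h_(i-1)+h_i)·σ_i + h_i·σ_(i+1) = 6(Δ_i − Δ_(i-1)) read
  1·σ_0 + 4·σ_1 + 1·σ_2 = 6(Δ_1 - Δ_0) = -42
  1·σ_1 + 4·σ_2 + 1·σ_3 = 6(Δ_2 - Δ_1) = 90
  1·σ_2 + 4·σ_3 + 1·σ_4 = 6(Δ_3 - Δ_2) = -36
Natural end conditions: σ_0 = σ_4 = 0.
Forward elimination and back-substitution give σ_0 = 0, σ_1 = -513/28, σ_2 = 219/7, σ_3 = -471/28, σ_4 = 0.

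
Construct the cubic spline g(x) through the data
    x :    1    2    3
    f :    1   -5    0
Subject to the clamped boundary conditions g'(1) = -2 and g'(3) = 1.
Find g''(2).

30

Write m_i for g''(x_i). With h_i = 1, 1 and divided differences Δ_i = -6, 5, the continuity of g' gives the tridiagonal system
  1·m_0 + 4·m_1 + 1·m_2 = 6(Δ_1 - Δ_0) = 66
Clamped end conditions give two more equations: 2h_0·m_0 + h_0·m_1 = 6(Δ_0 - g'(1)) = -24 and h_1·m_1 + 2h_1·m_2 = 6(g'(3) - Δ_1) = -24.
Solving: m_0 = -27, m_1 = 30, m_2 = -27.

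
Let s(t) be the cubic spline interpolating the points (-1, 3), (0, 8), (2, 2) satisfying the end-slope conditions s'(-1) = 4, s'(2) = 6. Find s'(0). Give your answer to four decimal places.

Write M_i for s''(x_i). With h_i = 1, 2 and divided differences Δ_i = 5, -3, the continuity of s' gives the tridiagonal system
  1·M_0 + 6·M_1 + 2·M_2 = 6(Δ_1 - Δ_0) = -48
Clamped end conditions give two more equations: 2h_0·M_0 + h_0·M_1 = 6(Δ_0 - s'(-1)) = 6 and h_1·M_1 + 2h_1·M_2 = 6(s'(2) - Δ_1) = 54.
Solving: M_0 = 35/3, M_1 = -52/3, M_2 = 133/6.
On [0, 2], s'(t) = b_1 + 2c_1·t + 3d_1·t² with b_1 = Δ_1 - h_1(2M_1 + M_2)/6 = 7/6, c_1 = M_1/2 = -26/3, d_1 = (M_2 - M_1)/(6h_1) = 79/24. So s'(0) = 7/6.

1.1667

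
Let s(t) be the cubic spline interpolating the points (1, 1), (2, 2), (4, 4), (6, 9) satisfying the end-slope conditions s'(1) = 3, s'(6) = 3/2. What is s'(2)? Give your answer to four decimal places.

0.1304

Let M_i = s''(x_i). Step sizes h_i = 1, 2, 2; slopes of the chords Δ_i = (y_(i+1) - y_i)/h_i = 1, 1, 5/2.
  1·M_0 + 6·M_1 + 2·M_2 = 6(Δ_1 - Δ_0) = 0
  2·M_1 + 8·M_2 + 2·M_3 = 6(Δ_2 - Δ_1) = 9
Clamped end conditions give two more equations: 2h_0·M_0 + h_0·M_1 = 6(Δ_0 - s'(1)) = -12 and h_2·M_2 + 2h_2·M_3 = 6(s'(6) - Δ_2) = -6.
Forward elimination and back-substitution give M_0 = -144/23, M_1 = 12/23, M_2 = 36/23, M_3 = -105/46.
On [2, 4], s'(t) = b_1 + 2c_1·(t - 2) + 3d_1·(t - 2)² with b_1 = Δ_1 - h_1(2M_1 + M_2)/6 = 3/23, c_1 = M_1/2 = 6/23, d_1 = (M_2 - M_1)/(6h_1) = 2/23. So s'(2) = 3/23.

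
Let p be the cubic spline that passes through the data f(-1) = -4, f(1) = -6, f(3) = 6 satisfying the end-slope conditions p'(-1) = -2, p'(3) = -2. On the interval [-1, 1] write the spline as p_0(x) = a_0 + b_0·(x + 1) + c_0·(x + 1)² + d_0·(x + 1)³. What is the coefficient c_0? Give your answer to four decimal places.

-1.8750

With M_i denoting the second derivative at x_i, h_i = 2, 2, and Δ_i = (y_(i+1) − y_i)/h_i = -1, 6:
  2·M_0 + 8·M_1 + 2·M_2 = 6(Δ_1 - Δ_0) = 42
Clamped end conditions give two more equations: 2h_0·M_0 + h_0·M_1 = 6(Δ_0 - p'(-1)) = 6 and h_1·M_1 + 2h_1·M_2 = 6(p'(3) - Δ_1) = -48.
Solving: M_0 = -15/4, M_1 = 21/2, M_2 = -69/4.
On [-1, 1], with p_0(x) = a_0 + b_0·(x + 1) + c_0·(x + 1)² + d_0·(x + 1)³: c_0 = M_0/2 = -15/8, d_0 = (M_1 - M_0)/(6h_0) = 19/16, b_0 = Δ_0 - h_0(2M_0 + M_1)/6 = -2.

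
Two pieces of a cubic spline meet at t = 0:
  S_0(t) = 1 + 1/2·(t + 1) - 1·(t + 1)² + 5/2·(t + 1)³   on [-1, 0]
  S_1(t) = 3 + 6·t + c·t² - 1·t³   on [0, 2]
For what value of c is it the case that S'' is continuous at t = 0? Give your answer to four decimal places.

6.5000

S_0''(t) = -2 + 15·(t + 1), so S_0''(0) = 13. On the right, S_1''(0) = 2c, so c = 13/2.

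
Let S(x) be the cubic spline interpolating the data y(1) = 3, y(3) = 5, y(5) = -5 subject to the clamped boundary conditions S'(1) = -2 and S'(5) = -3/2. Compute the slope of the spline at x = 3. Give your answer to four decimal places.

-2.1250

With M_i denoting the second derivative at x_i, h_i = 2, 2, and Δ_i = (y_(i+1) − y_i)/h_i = 1, -5:
  2·M_0 + 8·M_1 + 2·M_2 = 6(Δ_1 - Δ_0) = -36
Clamped end conditions give two more equations: 2h_0·M_0 + h_0·M_1 = 6(Δ_0 - S'(1)) = 18 and h_1·M_1 + 2h_1·M_2 = 6(S'(5) - Δ_1) = 21.
Forward elimination and back-substitution give M_0 = 73/8, M_1 = -37/4, M_2 = 79/8.
On [3, 5], S'(x) = b_1 + 2c_1·(x - 3) + 3d_1·(x - 3)² with b_1 = Δ_1 - h_1(2M_1 + M_2)/6 = -17/8, c_1 = M_1/2 = -37/8, d_1 = (M_2 - M_1)/(6h_1) = 51/32. So S'(3) = -17/8.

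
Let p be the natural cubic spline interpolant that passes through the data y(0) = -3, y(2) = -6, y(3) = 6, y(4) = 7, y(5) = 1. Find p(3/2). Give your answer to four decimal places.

-8.9052

With M_i denoting the second derivative at x_i, h_i = 2, 1, 1, 1, and Δ_i = (y_(i+1) − y_i)/h_i = -3/2, 12, 1, -6:
  2·M_0 + 6·M_1 + 1·M_2 = 6(Δ_1 - Δ_0) = 81
  1·M_1 + 4·M_2 + 1·M_3 = 6(Δ_2 - Δ_1) = -66
  1·M_2 + 4·M_3 + 1·M_4 = 6(Δ_3 - Δ_2) = -42
Natural end conditions: M_0 = M_4 = 0.
Solving: M_0 = 0, M_1 = 1437/86, M_2 = -828/43, M_3 = -489/86, M_4 = 0.
On [0, 2], p(x) = -3 - 304/43·x + 0·x² + 479/344·x³.
With x = 3/2: p(3/2) = -24507/2752.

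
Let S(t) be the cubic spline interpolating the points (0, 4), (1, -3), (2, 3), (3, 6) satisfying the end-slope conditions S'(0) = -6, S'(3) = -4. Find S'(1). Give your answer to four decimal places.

Write M_i for S''(x_i). With h_i = 1, 1, 1 and divided differences Δ_i = -7, 6, 3, the continuity of S' gives the tridiagonal system
  1·M_0 + 4·M_1 + 1·M_2 = 6(Δ_1 - Δ_0) = 78
  1·M_1 + 4·M_2 + 1·M_3 = 6(Δ_2 - Δ_1) = -18
Clamped end conditions give two more equations: 2h_0·M_0 + h_0·M_1 = 6(Δ_0 - S'(0)) = -6 and h_2·M_2 + 2h_2·M_3 = 6(S'(3) - Δ_2) = -42.
Solving the tridiagonal system: M_0 = -232/15, M_1 = 374/15, M_2 = -94/15, M_3 = -268/15.
On [1, 2], S'(t) = b_1 + 2c_1·(t - 1) + 3d_1·(t - 1)² with b_1 = Δ_1 - h_1(2M_1 + M_2)/6 = -19/15, c_1 = M_1/2 = 187/15, d_1 = (M_2 - M_1)/(6h_1) = -26/5. So S'(1) = -19/15.

-1.2667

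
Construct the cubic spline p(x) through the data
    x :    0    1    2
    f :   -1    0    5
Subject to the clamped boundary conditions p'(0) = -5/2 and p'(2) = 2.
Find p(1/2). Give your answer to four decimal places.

-1.3906

Put σ_i = p'' at the i-th knot. Here h = (1, 1) and Δ = (1, 5), so the interior equations h_(i-1)·σ_(i-1) + 2(h_(i-1)+h_i)·σ_i + h_i·σ_(i+1) = 6(Δ_i − Δ_(i-1)) read
  1·σ_0 + 4·σ_1 + 1·σ_2 = 6(Δ_1 - Δ_0) = 24
Clamped end conditions give two more equations: 2h_0·σ_0 + h_0·σ_1 = 6(Δ_0 - p'(0)) = 21 and h_1·σ_1 + 2h_1·σ_2 = 6(p'(2) - Δ_1) = -18.
Forward elimination and back-substitution give σ_0 = 27/4, σ_1 = 15/2, σ_2 = -51/4.
On [0, 1], p(x) = -1 - 5/2·x + 27/8·x² + 1/8·x³.
With x = 1/2: p(1/2) = -89/64.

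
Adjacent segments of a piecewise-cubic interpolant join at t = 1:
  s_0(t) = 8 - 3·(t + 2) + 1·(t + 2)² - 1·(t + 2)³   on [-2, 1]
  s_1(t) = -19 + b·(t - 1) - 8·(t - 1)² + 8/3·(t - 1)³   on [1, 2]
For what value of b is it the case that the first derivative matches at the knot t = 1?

s_0'(t) = -3 + 2·(t + 2) - 3·(t + 2)², so s_0'(1) = -24. On the right, s_1'(1) = b, so b = -24.

-24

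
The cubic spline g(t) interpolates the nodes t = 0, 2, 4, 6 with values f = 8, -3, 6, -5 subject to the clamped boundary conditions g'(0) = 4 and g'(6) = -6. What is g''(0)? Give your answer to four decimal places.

-22.4333

With M_i denoting the second derivative at x_i, h_i = 2, 2, 2, and Δ_i = (y_(i+1) − y_i)/h_i = -11/2, 9/2, -11/2:
  2·M_0 + 8·M_1 + 2·M_2 = 6(Δ_1 - Δ_0) = 60
  2·M_1 + 8·M_2 + 2·M_3 = 6(Δ_2 - Δ_1) = -60
Clamped end conditions give two more equations: 2h_0·M_0 + h_0·M_1 = 6(Δ_0 - g'(0)) = -57 and h_2·M_2 + 2h_2·M_3 = 6(g'(6) - Δ_2) = -3.
Hence M_0 = -673/30, M_1 = 491/30, M_2 = -391/30, M_3 = 173/30.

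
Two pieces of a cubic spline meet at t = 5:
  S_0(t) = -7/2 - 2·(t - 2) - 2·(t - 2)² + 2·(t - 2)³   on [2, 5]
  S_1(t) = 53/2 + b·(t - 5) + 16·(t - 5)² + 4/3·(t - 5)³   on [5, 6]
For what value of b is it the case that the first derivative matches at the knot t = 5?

S_0'(t) = -2 - 4·(t - 2) + 6·(t - 2)², so S_0'(5) = 40. On the right, S_1'(5) = b, so b = 40.

40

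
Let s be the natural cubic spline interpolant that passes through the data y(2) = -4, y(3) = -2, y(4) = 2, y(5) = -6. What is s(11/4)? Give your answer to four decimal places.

-2.9375

With M_i denoting the second derivative at x_i, h_i = 1, 1, 1, and Δ_i = (y_(i+1) − y_i)/h_i = 2, 4, -8:
  1·M_0 + 4·M_1 + 1·M_2 = 6(Δ_1 - Δ_0) = 12
  1·M_1 + 4·M_2 + 1·M_3 = 6(Δ_2 - Δ_1) = -72
Natural end conditions: M_0 = M_3 = 0.
Solving the tridiagonal system: M_0 = 0, M_1 = 8, M_2 = -20, M_3 = 0.
On [2, 3], s(t) = -4 + 2/3·(t - 2) + 0·(t - 2)² + 4/3·(t - 2)³.
With (t - 2) = 3/4: s(11/4) = -47/16.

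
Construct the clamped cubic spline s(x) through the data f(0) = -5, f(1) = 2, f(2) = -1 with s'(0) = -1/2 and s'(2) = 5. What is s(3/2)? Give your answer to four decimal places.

0.1094

Put M_i = s'' at the i-th knot. Here h = (1, 1) and Δ = (7, -3), so the interior equations h_(i-1)·M_(i-1) + 2(h_(i-1)+h_i)·M_i + h_i·M_(i+1) = 6(Δ_i − Δ_(i-1)) read
  1·M_0 + 4·M_1 + 1·M_2 = 6(Δ_1 - Δ_0) = -60
Clamped end conditions give two more equations: 2h_0·M_0 + h_0·M_1 = 6(Δ_0 - s'(0)) = 45 and h_1·M_1 + 2h_1·M_2 = 6(s'(2) - Δ_1) = 48.
Hence M_0 = 161/4, M_1 = -71/2, M_2 = 167/4.
On [1, 2], s(x) = 2 + 15/8·(x - 1) - 71/4·(x - 1)² + 103/8·(x - 1)³.
With (x - 1) = 1/2: s(3/2) = 7/64.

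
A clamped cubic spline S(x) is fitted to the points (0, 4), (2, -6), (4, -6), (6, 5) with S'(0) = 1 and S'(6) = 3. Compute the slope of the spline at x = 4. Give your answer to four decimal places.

4.6667

Write M_i for S''(x_i). With h_i = 2, 2, 2 and divided differences Δ_i = -5, 0, 11/2, the continuity of S' gives the tridiagonal system
  2·M_0 + 8·M_1 + 2·M_2 = 6(Δ_1 - Δ_0) = 30
  2·M_1 + 8·M_2 + 2·M_3 = 6(Δ_2 - Δ_1) = 33
Clamped end conditions give two more equations: 2h_0·M_0 + h_0·M_1 = 6(Δ_0 - S'(0)) = -36 and h_2·M_2 + 2h_2·M_3 = 6(S'(6) - Δ_2) = -15.
Solving the tridiagonal system: M_0 = -71/6, M_1 = 17/3, M_2 = 25/6, M_3 = -35/6.
On [4, 6], S'(x) = b_2 + 2c_2·(x - 4) + 3d_2·(x - 4)² with b_2 = Δ_2 - h_2(2M_2 + M_3)/6 = 14/3, c_2 = M_2/2 = 25/12, d_2 = (M_3 - M_2)/(6h_2) = -5/6. So S'(4) = 14/3.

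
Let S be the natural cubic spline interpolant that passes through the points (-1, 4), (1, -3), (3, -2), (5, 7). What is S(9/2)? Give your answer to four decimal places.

4.3750

Write M_i for S''(x_i). With h_i = 2, 2, 2 and divided differences Δ_i = -7/2, 1/2, 9/2, the continuity of S' gives the tridiagonal system
  2·M_0 + 8·M_1 + 2·M_2 = 6(Δ_1 - Δ_0) = 24
  2·M_1 + 8·M_2 + 2·M_3 = 6(Δ_2 - Δ_1) = 24
Natural end conditions: M_0 = M_3 = 0.
Hence M_0 = 0, M_1 = 12/5, M_2 = 12/5, M_3 = 0.
On [3, 5], S(x) = -2 + 29/10·(x - 3) + 6/5·(x - 3)² - 1/5·(x - 3)³.
With (x - 3) = 3/2: S(9/2) = 35/8.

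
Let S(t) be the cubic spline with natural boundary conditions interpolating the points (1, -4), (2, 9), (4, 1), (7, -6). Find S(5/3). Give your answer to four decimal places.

5.8131

Write σ_i for S''(x_i). With h_i = 1, 2, 3 and divided differences Δ_i = 13, -4, -7/3, the continuity of S' gives the tridiagonal system
  1·σ_0 + 6·σ_1 + 2·σ_2 = 6(Δ_1 - Δ_0) = -102
  2·σ_1 + 10·σ_2 + 3·σ_3 = 6(Δ_2 - Δ_1) = 10
Natural end conditions: σ_0 = σ_3 = 0.
Solving: σ_0 = 0, σ_1 = -130/7, σ_2 = 33/7, σ_3 = 0.
On [1, 2], S(t) = -4 + 338/21·(t - 1) + 0·(t - 1)² - 65/21·(t - 1)³.
With (t - 1) = 2/3: S(5/3) = 3296/567.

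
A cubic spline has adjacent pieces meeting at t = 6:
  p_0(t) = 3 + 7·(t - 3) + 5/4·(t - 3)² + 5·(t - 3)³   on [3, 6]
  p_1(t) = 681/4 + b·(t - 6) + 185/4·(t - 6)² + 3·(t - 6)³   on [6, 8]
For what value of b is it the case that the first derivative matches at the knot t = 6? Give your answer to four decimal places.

149.5000

p_0'(t) = 7 + 5/2·(t - 3) + 15·(t - 3)², so p_0'(6) = 299/2. On the right, p_1'(6) = b, so b = 299/2.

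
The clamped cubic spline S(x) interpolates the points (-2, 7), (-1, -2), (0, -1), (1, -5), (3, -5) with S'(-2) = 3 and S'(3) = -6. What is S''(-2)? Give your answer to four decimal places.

-52.3902

With σ_i denoting the second derivative at x_i, h_i = 1, 1, 1, 2, and Δ_i = (y_(i+1) − y_i)/h_i = -9, 1, -4, 0:
  1·σ_0 + 4·σ_1 + 1·σ_2 = 6(Δ_1 - Δ_0) = 60
  1·σ_1 + 4·σ_2 + 1·σ_3 = 6(Δ_2 - Δ_1) = -30
  1·σ_2 + 6·σ_3 + 2·σ_4 = 6(Δ_3 - Δ_2) = 24
Clamped end conditions give two more equations: 2h_0·σ_0 + h_0·σ_1 = 6(Δ_0 - S'(-2)) = -72 and h_3·σ_3 + 2h_3·σ_4 = 6(S'(3) - Δ_3) = -36.
Solving: σ_0 = -2148/41, σ_1 = 1344/41, σ_2 = -768/41, σ_3 = 498/41, σ_4 = -618/41.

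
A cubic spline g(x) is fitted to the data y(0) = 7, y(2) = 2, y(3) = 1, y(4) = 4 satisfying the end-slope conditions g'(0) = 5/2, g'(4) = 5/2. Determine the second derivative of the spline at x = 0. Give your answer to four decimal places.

Let M_i = g''(x_i). Step sizes h_i = 2, 1, 1; slopes of the chords Δ_i = (y_(i+1) - y_i)/h_i = -5/2, -1, 3.
  2·M_0 + 6·M_1 + 1·M_2 = 6(Δ_1 - Δ_0) = 9
  1·M_1 + 4·M_2 + 1·M_3 = 6(Δ_2 - Δ_1) = 24
Clamped end conditions give two more equations: 2h_0·M_0 + h_0·M_1 = 6(Δ_0 - g'(0)) = -30 and h_2·M_2 + 2h_2·M_3 = 6(g'(4) - Δ_2) = -3.
Forward elimination and back-substitution give M_0 = -102/11, M_1 = 39/11, M_2 = 69/11, M_3 = -51/11.

-9.2727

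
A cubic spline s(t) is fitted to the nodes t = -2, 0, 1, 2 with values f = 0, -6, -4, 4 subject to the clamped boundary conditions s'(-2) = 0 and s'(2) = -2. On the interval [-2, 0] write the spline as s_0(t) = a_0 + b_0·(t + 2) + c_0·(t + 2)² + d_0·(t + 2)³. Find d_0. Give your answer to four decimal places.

Write m_i for s''(x_i). With h_i = 2, 1, 1 and divided differences Δ_i = -3, 2, 8, the continuity of s' gives the tridiagonal system
  2·m_0 + 6·m_1 + 1·m_2 = 6(Δ_1 - Δ_0) = 30
  1·m_1 + 4·m_2 + 1·m_3 = 6(Δ_2 - Δ_1) = 36
Clamped end conditions give two more equations: 2h_0·m_0 + h_0·m_1 = 6(Δ_0 - s'(-2)) = -18 and h_2·m_2 + 2h_2·m_3 = 6(s'(2) - Δ_2) = -60.
Forward elimination and back-substitution give m_0 = -73/11, m_1 = 47/11, m_2 = 194/11, m_3 = -427/11.
On [-2, 0], with s_0(t) = a_0 + b_0·(t + 2) + c_0·(t + 2)² + d_0·(t + 2)³: c_0 = m_0/2 = -73/22, d_0 = (m_1 - m_0)/(6h_0) = 10/11, b_0 = Δ_0 - h_0(2m_0 + m_1)/6 = 0.

0.9091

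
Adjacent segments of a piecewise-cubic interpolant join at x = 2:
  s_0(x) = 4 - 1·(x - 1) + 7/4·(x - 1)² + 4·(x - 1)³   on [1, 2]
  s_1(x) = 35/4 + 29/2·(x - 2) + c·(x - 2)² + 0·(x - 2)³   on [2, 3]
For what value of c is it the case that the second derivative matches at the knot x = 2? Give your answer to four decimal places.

s_0''(x) = 7/2 + 24·(x - 1), so s_0''(2) = 55/2. On the right, s_1''(2) = 2c, so c = 55/4.

13.7500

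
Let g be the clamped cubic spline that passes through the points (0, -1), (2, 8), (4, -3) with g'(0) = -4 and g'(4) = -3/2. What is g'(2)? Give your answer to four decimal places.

0.6250

Let M_i = g''(x_i). Step sizes h_i = 2, 2; slopes of the chords Δ_i = (y_(i+1) - y_i)/h_i = 9/2, -11/2.
  2·M_0 + 8·M_1 + 2·M_2 = 6(Δ_1 - Δ_0) = -60
Clamped end conditions give two more equations: 2h_0·M_0 + h_0·M_1 = 6(Δ_0 - g'(0)) = 51 and h_1·M_1 + 2h_1·M_2 = 6(g'(4) - Δ_1) = 24.
Forward elimination and back-substitution give M_0 = 167/8, M_1 = -65/4, M_2 = 113/8.
On [2, 4], g'(x) = b_1 + 2c_1·(x - 2) + 3d_1·(x - 2)² with b_1 = Δ_1 - h_1(2M_1 + M_2)/6 = 5/8, c_1 = M_1/2 = -65/8, d_1 = (M_2 - M_1)/(6h_1) = 81/32. So g'(2) = 5/8.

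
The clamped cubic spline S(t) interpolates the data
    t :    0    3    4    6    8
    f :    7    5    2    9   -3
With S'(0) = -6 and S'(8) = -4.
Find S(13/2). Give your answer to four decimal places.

7.2662

Let σ_i = S''(x_i). Step sizes h_i = 3, 1, 2, 2; slopes of the chords Δ_i = (y_(i+1) - y_i)/h_i = -2/3, -3, 7/2, -6.
  3·σ_0 + 8·σ_1 + 1·σ_2 = 6(Δ_1 - Δ_0) = -14
  1·σ_1 + 6·σ_2 + 2·σ_3 = 6(Δ_2 - Δ_1) = 39
  2·σ_2 + 8·σ_3 + 2·σ_4 = 6(Δ_3 - Δ_2) = -57
Clamped end conditions give two more equations: 2h_0·σ_0 + h_0·σ_1 = 6(Δ_0 - S'(0)) = 32 and h_3·σ_3 + 2h_3·σ_4 = 6(S'(8) - Δ_3) = 12.
Solving the tridiagonal system: σ_0 = 4099/480, σ_1 = -513/80, σ_2 = 1869/160, σ_3 = -987/80, σ_4 = 1467/160.
On [6, 8], S(t) = 9 - 133/160·(t - 6) - 987/160·(t - 6)² + 1147/640·(t - 6)³.
With (t - 6) = 1/2: S(13/2) = 37203/5120.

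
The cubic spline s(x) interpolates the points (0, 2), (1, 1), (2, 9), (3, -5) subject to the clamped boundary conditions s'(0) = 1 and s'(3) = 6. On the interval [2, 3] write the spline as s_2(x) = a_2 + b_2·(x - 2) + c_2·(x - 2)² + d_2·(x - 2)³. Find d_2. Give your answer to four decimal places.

Write σ_i for s''(x_i). With h_i = 1, 1, 1 and divided differences Δ_i = -1, 8, -14, the continuity of s' gives the tridiagonal system
  1·σ_0 + 4·σ_1 + 1·σ_2 = 6(Δ_1 - Δ_0) = 54
  1·σ_1 + 4·σ_2 + 1·σ_3 = 6(Δ_2 - Δ_1) = -132
Clamped end conditions give two more equations: 2h_0·σ_0 + h_0·σ_1 = 6(Δ_0 - s'(0)) = -12 and h_2·σ_2 + 2h_2·σ_3 = 6(s'(3) - Δ_2) = 120.
Forward elimination and back-substitution give σ_0 = -358/15, σ_1 = 536/15, σ_2 = -976/15, σ_3 = 1388/15.
On [2, 3], with s_2(x) = a_2 + b_2·(x - 2) + c_2·(x - 2)² + d_2·(x - 2)³: c_2 = σ_2/2 = -488/15, d_2 = (σ_3 - σ_2)/(6h_2) = 394/15, b_2 = Δ_2 - h_2(2σ_2 + σ_3)/6 = -116/15.

26.2667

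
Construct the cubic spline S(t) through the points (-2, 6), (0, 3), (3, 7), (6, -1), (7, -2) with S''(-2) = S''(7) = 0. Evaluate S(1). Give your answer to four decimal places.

4.3037

Let M_i = S''(x_i). Step sizes h_i = 2, 3, 3, 1; slopes of the chords Δ_i = (y_(i+1) - y_i)/h_i = -3/2, 4/3, -8/3, -1.
  2·M_0 + 10·M_1 + 3·M_2 = 6(Δ_1 - Δ_0) = 17
  3·M_1 + 12·M_2 + 3·M_3 = 6(Δ_2 - Δ_1) = -24
  3·M_2 + 8·M_3 + 1·M_4 = 6(Δ_3 - Δ_2) = 10
Natural end conditions: M_0 = M_4 = 0.
Solving: M_0 = 0, M_1 = 715/266, M_2 = -438/133, M_3 = 661/266, M_4 = 0.
On [0, 3], S(t) = 3 + 233/798·t + 715/532·t² - 1591/4788·t³.
With t = 1: S(1) = 10303/2394.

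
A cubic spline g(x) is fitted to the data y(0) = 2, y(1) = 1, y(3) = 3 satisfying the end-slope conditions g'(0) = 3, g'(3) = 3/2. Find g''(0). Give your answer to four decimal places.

With σ_i denoting the second derivative at x_i, h_i = 1, 2, and Δ_i = (y_(i+1) − y_i)/h_i = -1, 1:
  1·σ_0 + 6·σ_1 + 2·σ_2 = 6(Δ_1 - Δ_0) = 12
Clamped end conditions give two more equations: 2h_0·σ_0 + h_0·σ_1 = 6(Δ_0 - g'(0)) = -24 and h_1·σ_1 + 2h_1·σ_2 = 6(g'(3) - Δ_1) = 3.
Solving: σ_0 = -29/2, σ_1 = 5, σ_2 = -7/4.

-14.5000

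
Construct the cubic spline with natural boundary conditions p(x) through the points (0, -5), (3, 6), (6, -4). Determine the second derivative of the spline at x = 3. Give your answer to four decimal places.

With σ_i denoting the second derivative at x_i, h_i = 3, 3, and Δ_i = (y_(i+1) − y_i)/h_i = 11/3, -10/3:
  3·σ_0 + 12·σ_1 + 3·σ_2 = 6(Δ_1 - Δ_0) = -42
Natural end conditions: σ_0 = σ_2 = 0.
Forward elimination and back-substitution give σ_0 = 0, σ_1 = -7/2, σ_2 = 0.

-3.5000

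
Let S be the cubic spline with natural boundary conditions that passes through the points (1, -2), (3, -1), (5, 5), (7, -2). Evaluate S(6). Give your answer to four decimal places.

With M_i denoting the second derivative at x_i, h_i = 2, 2, 2, and Δ_i = (y_(i+1) − y_i)/h_i = 1/2, 3, -7/2:
  2·M_0 + 8·M_1 + 2·M_2 = 6(Δ_1 - Δ_0) = 15
  2·M_1 + 8·M_2 + 2·M_3 = 6(Δ_2 - Δ_1) = -39
Natural end conditions: M_0 = M_3 = 0.
Solving the tridiagonal system: M_0 = 0, M_1 = 33/10, M_2 = -57/10, M_3 = 0.
On [5, 7], S(x) = 5 + 3/10·(x - 5) - 57/20·(x - 5)² + 19/40·(x - 5)³.
With (x - 5) = 1: S(6) = 117/40.

2.9250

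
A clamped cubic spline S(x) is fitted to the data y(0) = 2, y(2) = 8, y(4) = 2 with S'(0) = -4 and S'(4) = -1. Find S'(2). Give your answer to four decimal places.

Put σ_i = S'' at the i-th knot. Here h = (2, 2) and Δ = (3, -3), so the interior equations h_(i-1)·σ_(i-1) + 2(h_(i-1)+h_i)·σ_i + h_i·σ_(i+1) = 6(Δ_i − Δ_(i-1)) read
  2·σ_0 + 8·σ_1 + 2·σ_2 = 6(Δ_1 - Δ_0) = -36
Clamped end conditions give two more equations: 2h_0·σ_0 + h_0·σ_1 = 6(Δ_0 - S'(0)) = 42 and h_1·σ_1 + 2h_1·σ_2 = 6(S'(4) - Δ_1) = 12.
Solving: σ_0 = 63/4, σ_1 = -21/2, σ_2 = 33/4.
On [2, 4], S'(x) = b_1 + 2c_1·(x - 2) + 3d_1·(x - 2)² with b_1 = Δ_1 - h_1(2σ_1 + σ_2)/6 = 5/4, c_1 = σ_1/2 = -21/4, d_1 = (σ_2 - σ_1)/(6h_1) = 25/16. So S'(2) = 5/4.

1.2500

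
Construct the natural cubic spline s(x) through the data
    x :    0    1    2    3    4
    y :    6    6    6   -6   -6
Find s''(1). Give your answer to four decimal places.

Put M_i = s'' at the i-th knot. Here h = (1, 1, 1, 1) and Δ = (0, 0, -12, 0), so the interior equations h_(i-1)·M_(i-1) + 2(h_(i-1)+h_i)·M_i + h_i·M_(i+1) = 6(Δ_i − Δ_(i-1)) read
  1·M_0 + 4·M_1 + 1·M_2 = 6(Δ_1 - Δ_0) = 0
  1·M_1 + 4·M_2 + 1·M_3 = 6(Δ_2 - Δ_1) = -72
  1·M_2 + 4·M_3 + 1·M_4 = 6(Δ_3 - Δ_2) = 72
Natural end conditions: M_0 = M_4 = 0.
Hence M_0 = 0, M_1 = 45/7, M_2 = -180/7, M_3 = 171/7, M_4 = 0.

6.4286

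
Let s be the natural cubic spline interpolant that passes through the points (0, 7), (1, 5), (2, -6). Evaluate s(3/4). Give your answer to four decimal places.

6.2383

Put M_i = s'' at the i-th knot. Here h = (1, 1) and Δ = (-2, -11), so the interior equations h_(i-1)·M_(i-1) + 2(h_(i-1)+h_i)·M_i + h_i·M_(i+1) = 6(Δ_i − Δ_(i-1)) read
  1·M_0 + 4·M_1 + 1·M_2 = 6(Δ_1 - Δ_0) = -54
Natural end conditions: M_0 = M_2 = 0.
Solving the tridiagonal system: M_0 = 0, M_1 = -27/2, M_2 = 0.
On [0, 1], s(x) = 7 + 1/4·x + 0·x² - 9/4·x³.
With x = 3/4: s(3/4) = 1597/256.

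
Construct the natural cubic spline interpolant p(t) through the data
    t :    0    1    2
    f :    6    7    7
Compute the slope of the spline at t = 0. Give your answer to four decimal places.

With M_i denoting the second derivative at x_i, h_i = 1, 1, and Δ_i = (y_(i+1) − y_i)/h_i = 1, 0:
  1·M_0 + 4·M_1 + 1·M_2 = 6(Δ_1 - Δ_0) = -6
Natural end conditions: M_0 = M_2 = 0.
Hence M_0 = 0, M_1 = -3/2, M_2 = 0.
On [0, 1], p'(t) = b_0 + 2c_0·t + 3d_0·t² with b_0 = Δ_0 - h_0(2M_0 + M_1)/6 = 5/4, c_0 = M_0/2 = 0, d_0 = (M_1 - M_0)/(6h_0) = -1/4. So p'(0) = 5/4.

1.2500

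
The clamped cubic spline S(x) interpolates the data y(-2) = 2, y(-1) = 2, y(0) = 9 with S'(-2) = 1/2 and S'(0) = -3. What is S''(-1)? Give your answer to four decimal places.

Put m_i = S'' at the i-th knot. Here h = (1, 1) and Δ = (0, 7), so the interior equations h_(i-1)·m_(i-1) + 2(h_(i-1)+h_i)·m_i + h_i·m_(i+1) = 6(Δ_i − Δ_(i-1)) read
  1·m_0 + 4·m_1 + 1·m_2 = 6(Δ_1 - Δ_0) = 42
Clamped end conditions give two more equations: 2h_0·m_0 + h_0·m_1 = 6(Δ_0 - S'(-2)) = -3 and h_1·m_1 + 2h_1·m_2 = 6(S'(0) - Δ_1) = -60.
Hence m_0 = -55/4, m_1 = 49/2, m_2 = -169/4.

24.5000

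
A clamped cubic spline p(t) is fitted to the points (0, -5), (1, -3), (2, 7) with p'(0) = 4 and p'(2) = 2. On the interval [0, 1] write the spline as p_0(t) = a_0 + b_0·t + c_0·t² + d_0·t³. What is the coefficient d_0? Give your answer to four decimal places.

With M_i denoting the second derivative at x_i, h_i = 1, 1, and Δ_i = (y_(i+1) − y_i)/h_i = 2, 10:
  1·M_0 + 4·M_1 + 1·M_2 = 6(Δ_1 - Δ_0) = 48
Clamped end conditions give two more equations: 2h_0·M_0 + h_0·M_1 = 6(Δ_0 - p'(0)) = -12 and h_1·M_1 + 2h_1·M_2 = 6(p'(2) - Δ_1) = -48.
Hence M_0 = -19, M_1 = 26, M_2 = -37.
On [0, 1], with p_0(t) = a_0 + b_0·t + c_0·t² + d_0·t³: c_0 = M_0/2 = -19/2, d_0 = (M_1 - M_0)/(6h_0) = 15/2, b_0 = Δ_0 - h_0(2M_0 + M_1)/6 = 4.

7.5000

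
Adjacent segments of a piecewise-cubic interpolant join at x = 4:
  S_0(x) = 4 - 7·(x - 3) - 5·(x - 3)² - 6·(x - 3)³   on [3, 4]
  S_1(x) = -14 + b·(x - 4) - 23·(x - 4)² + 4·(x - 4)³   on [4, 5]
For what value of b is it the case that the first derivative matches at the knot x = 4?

-35

S_0'(x) = -7 - 10·(x - 3) - 18·(x - 3)², so S_0'(4) = -35. On the right, S_1'(4) = b, so b = -35.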